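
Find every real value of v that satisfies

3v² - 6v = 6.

Rearrange to standard form: 3v² - 6v - 6 = 0.
Discriminant: (-6)² − 4·3·(-6) = 108.
Quadratic formula: v = (6 ± √108) / 6.
So v = 1 + √(3) ≈ 2.7321 or v = 1 - √(3) ≈ -0.7321.

v = -0.7321 or v = 2.7321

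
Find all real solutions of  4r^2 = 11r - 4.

Rearrange to standard form: 4r^2 - 11r + 4 = 0.
Discriminant: (-11)^2 - 4*4*4 = 57.
Quadratic formula: r = (11 +/- sqrt(57)) / 8.
So r = sqrt(57)/8 + 11/8 ~= 2.3187 or r = 11/8 - sqrt(57)/8 ~= 0.4313.

r = 0.4313 or r = 2.3187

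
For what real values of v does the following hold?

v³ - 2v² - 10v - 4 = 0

v = -2 or v = -0.4495 or v = 4.4495

Possible rational roots are divisors of -4. Testing v = -2 gives 0, so (v + 2) is a factor.
Divide: v³ - 2v² - 10v - 4 = (v + 2)(v² - 4v - 2).
Apply the quadratic formula to v² - 4v - 2 = 0: v = (4 ± √24)/2, i.e. v ≈ 4.4495 or v ≈ -0.4495.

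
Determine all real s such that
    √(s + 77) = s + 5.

Square both sides: s + 77 = (s + 5)².
Expand and rearrange: s² + 9s - 52 = 0.
Solving gives s = 4 or s = -13.
Check each candidate in the original equation:
  s = 4: √(81) = 9, while s + 5 = 9 — valid.
  s = -13: √(64) = 8, while s + 5 = -8 — extraneous.

s = 4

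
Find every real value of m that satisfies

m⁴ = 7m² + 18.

m = -3 or m = 3

Let u = m². The equation becomes u² - 7u - 18 = 0.
Factor: (u - 9)(u + 2) = 0, so u = 9 or u = -2.
m² = 9 gives m = ±3.
m² = -2 < 0 has no real solution.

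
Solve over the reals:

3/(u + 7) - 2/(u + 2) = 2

Multiply both sides by (u + 7)(u + 2):
3(u + 2) - 2(u + 7) = 2(u + 7)(u + 2).
Expand and collect terms: 2u² + 17u + 36 = 0.
Factor or apply the quadratic formula: u = -4 or u = -4.5.
Neither value makes a denominator zero (u ≠ -7, u ≠ -2), so both are valid.

u = -4.5 or u = -4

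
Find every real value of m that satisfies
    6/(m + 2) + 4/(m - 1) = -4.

m = -3.886 or m = 0.386

Multiply both sides by (m + 2)(m - 1):
6(m - 1) + 4(m + 2) = -4(m + 2)(m - 1).
Expand and collect terms: -4m² - 14m + 6 = 0.
By the quadratic formula, m = (14 ± √292) / -8, so m ≈ -3.886 or m ≈ 0.386.
Neither value makes a denominator zero (m ≠ -2, m ≠ 1), so both are valid.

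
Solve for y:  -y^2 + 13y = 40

Bring every term to one side: -y^2 + 13y - 40 = 0.
Factor: -1(y - 5)(y - 8) = 0.
So y = 5 or y = 8.

y = 5 or y = 8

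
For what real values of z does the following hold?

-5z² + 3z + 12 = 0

z = -1.278 or z = 1.878

Discriminant: (3)² − 4·(-5)·12 = 249.
Quadratic formula: z = (-3 ± √249) / (-10).
So z = 3/10 - √(249)/10 ≈ -1.278 or z = 3/10 + √(249)/10 ≈ 1.878.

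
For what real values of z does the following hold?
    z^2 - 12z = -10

Rearrange to standard form: z^2 - 12z + 10 = 0.
Discriminant: (-12)^2 - 4*1*10 = 104.
Quadratic formula: z = (12 +/- sqrt(104)) / 2.
So z = sqrt(26) + 6 ~= 11.099 or z = 6 - sqrt(26) ~= 0.901.

z = 0.901 or z = 11.099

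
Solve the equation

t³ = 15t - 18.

t = -4.3723 or t = 1.3723 or t = 3

Rearrange: t³ - 15t + 18 = 0.
Possible rational roots are divisors of 18. Testing t = 3 gives 0, so (t - 3) is a factor.
Divide: t³ - 15t + 18 = (t - 3)(t² + 3t - 6).
Apply the quadratic formula to t² + 3t - 6 = 0: t = (-3 ± √33)/2, i.e. t ≈ 1.3723 or t ≈ -4.3723.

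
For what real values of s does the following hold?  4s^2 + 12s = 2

s = -3.1583 or s = 0.1583

Rearrange to standard form: 4s^2 + 12s - 2 = 0.
Discriminant: (12)^2 - 4*4*(-2) = 176.
Quadratic formula: s = (-12 +/- sqrt(176)) / 8.
So s = -3/2 + sqrt(11)/2 ~= 0.1583 or s = -sqrt(11)/2 - 3/2 ~= -3.1583.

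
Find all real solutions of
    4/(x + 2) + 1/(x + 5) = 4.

Multiply both sides by (x + 2)(x + 5):
4(x + 5) + (x + 2) = 4(x + 2)(x + 5).
Expand and collect terms: 4x² + 23x + 18 = 0.
By the quadratic formula, x = (-23 ± √241) / 8, so x ≈ -0.9345 or x ≈ -4.8155.
Neither value makes a denominator zero (x ≠ -2, x ≠ -5), so both are valid.

x = -4.8155 or x = -0.9345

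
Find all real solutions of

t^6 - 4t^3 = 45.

t = -1.71 or t = 2.0801

Let u = t^3. The equation becomes u^2 - 4u - 45 = 0.
Factor: (u + 5)(u - 9) = 0, so u = -5 or u = 9.
t^3 = -5 gives t = -(5)^(1/3) ~= -1.71.
t^3 = 9 gives t = (9)^(1/3) ~= 2.0801.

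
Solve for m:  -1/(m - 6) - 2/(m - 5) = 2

m = 3.7192 or m = 5.7808

Multiply both sides by (m - 6)(m - 5):
-(m - 5) - 2(m - 6) = 2(m - 6)(m - 5).
Expand and collect terms: 2m² - 19m + 43 = 0.
By the quadratic formula, m = (19 ± √17) / 4, so m ≈ 5.7808 or m ≈ 3.7192.
Neither value makes a denominator zero (m ≠ 6, m ≠ 5), so both are valid.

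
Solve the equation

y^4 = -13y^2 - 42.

No real solutions.

Let u = y^2. The equation becomes u^2 + 13u + 42 = 0.
Factor: (u + 7)(u + 6) = 0, so u = -7 or u = -6.
y^2 = -7 < 0 has no real solution.
y^2 = -6 < 0 has no real solution.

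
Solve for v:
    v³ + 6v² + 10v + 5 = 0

Possible rational roots are divisors of 5. Testing v = -1 gives 0, so (v + 1) is a factor.
Divide: v³ + 6v² + 10v + 5 = (v + 1)(v² + 5v + 5).
Apply the quadratic formula to v² + 5v + 5 = 0: v = (-5 ± √5)/2, i.e. v ≈ -1.382 or v ≈ -3.618.

v = -3.618 or v = -1.382 or v = -1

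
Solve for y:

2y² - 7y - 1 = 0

Discriminant: (-7)² − 4·2·(-1) = 57.
Quadratic formula: y = (7 ± √57) / 4.
So y = 7/4 + √(57)/4 ≈ 3.6375 or y = 7/4 - √(57)/4 ≈ -0.1375.

y = -0.1375 or y = 3.6375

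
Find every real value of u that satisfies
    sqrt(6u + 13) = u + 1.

Square both sides: 6u + 13 = (u + 1)^2.
Expand and rearrange: u^2 - 4u - 12 = 0.
Solving gives u = 6 or u = -2.
Check each candidate in the original equation:
  u = 6: sqrt(49) = 7, while u + 1 = 7 — valid.
  u = -2: sqrt(1) = 1, while u + 1 = -1 — extraneous.

u = 6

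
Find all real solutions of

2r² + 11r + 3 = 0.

r = -5.2122 or r = -0.2878

Discriminant: (11)² − 4·2·3 = 97.
Quadratic formula: r = (-11 ± √97) / 4.
So r = -11/4 + √(97)/4 ≈ -0.2878 or r = -11/4 - √(97)/4 ≈ -5.2122.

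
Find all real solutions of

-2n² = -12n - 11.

Rearrange to standard form: -2n² + 12n + 11 = 0.
Discriminant: (12)² − 4·(-2)·11 = 232.
Quadratic formula: n = (-12 ± √232) / (-4).
So n = 3 - √(58)/2 ≈ -0.8079 or n = 3 + √(58)/2 ≈ 6.8079.

n = -0.8079 or n = 6.8079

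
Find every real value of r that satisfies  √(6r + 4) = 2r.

Square both sides: 6r + 4 = (2r)².
Expand and rearrange: 4r² - 6r - 4 = 0.
Solving gives r = 2 or r = -0.5.
Check each candidate in the original equation:
  r = 2: √(16) = 4, while 2r = 4 — valid.
  r = -0.5: √(1) = 1, while 2r = -1 — extraneous.

r = 2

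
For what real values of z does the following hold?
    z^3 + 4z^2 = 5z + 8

Rearrange: z^3 + 4z^2 - 5z - 8 = 0.
Possible rational roots are divisors of -8. Testing z = -1 gives 0, so (z + 1) is a factor.
Divide: z^3 + 4z^2 - 5z - 8 = (z + 1)(z^2 + 3z - 8).
Apply the quadratic formula to z^2 + 3z - 8 = 0: z = (-3 +/- sqrt(41))/2, i.e. z ~= 1.7016 or z ~= -4.7016.

z = -4.7016 or z = -1 or z = 1.7016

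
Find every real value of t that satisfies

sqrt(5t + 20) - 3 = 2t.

Isolate the radical: sqrt(5t + 20) = 2t + 3.
Square both sides: 5t + 20 = (2t + 3)^2.
Expand and rearrange: 4t^2 + 7t - 11 = 0.
Solving gives t = 1 or t = -2.75.
Check each candidate in the original equation:
  t = 1: sqrt(25) = 5, while 2t + 3 = 5 — valid.
  t = -2.75: sqrt(6.25) = 2.5, while 2t + 3 = -2.5 — extraneous.

t = 1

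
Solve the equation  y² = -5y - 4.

Bring every term to one side: y² + 5y + 4 = 0.
Factor: (y + 4)(y + 1) = 0.
So y = -4 or y = -1.

y = -4 or y = -1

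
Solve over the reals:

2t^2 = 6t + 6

t = -0.7913 or t = 3.7913

Rearrange to standard form: 2t^2 - 6t - 6 = 0.
Discriminant: (-6)^2 - 4*2*(-6) = 84.
Quadratic formula: t = (6 +/- sqrt(84)) / 4.
So t = 3/2 + sqrt(21)/2 ~= 3.7913 or t = 3/2 - sqrt(21)/2 ~= -0.7913.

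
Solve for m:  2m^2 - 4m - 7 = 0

Discriminant: (-4)^2 - 4*2*(-7) = 72.
Quadratic formula: m = (4 +/- sqrt(72)) / 4.
So m = 1 + 3*sqrt(2)/2 ~= 3.1213 or m = 1 - 3*sqrt(2)/2 ~= -1.1213.

m = -1.1213 or m = 3.1213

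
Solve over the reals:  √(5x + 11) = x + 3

x = -2 or x = 1

Square both sides: 5x + 11 = (x + 3)².
Expand and rearrange: x² + x - 2 = 0.
Solving gives x = 1 or x = -2.
Check each candidate in the original equation:
  x = 1: √(16) = 4, while x + 3 = 4 — valid.
  x = -2: √(1) = 1, while x + 3 = 1 — valid.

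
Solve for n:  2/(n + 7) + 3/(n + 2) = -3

n = -7.8054 or n = -2.8613

Multiply both sides by (n + 7)(n + 2):
2(n + 2) + 3(n + 7) = -3(n + 7)(n + 2).
Expand and collect terms: -3n^2 - 32n - 67 = 0.
By the quadratic formula, n = (32 +/- sqrt(220)) / -6, so n ~= -7.8054 or n ~= -2.8613.
Neither value makes a denominator zero (n != -7, n != -2), so both are valid.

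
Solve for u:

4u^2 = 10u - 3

u = 0.3486 or u = 2.1514

Rearrange to standard form: 4u^2 - 10u + 3 = 0.
Discriminant: (-10)^2 - 4*4*3 = 52.
Quadratic formula: u = (10 +/- sqrt(52)) / 8.
So u = sqrt(13)/4 + 5/4 ~= 2.1514 or u = 5/4 - sqrt(13)/4 ~= 0.3486.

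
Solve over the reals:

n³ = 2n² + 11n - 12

n = -3 or n = 1 or n = 4

Rearrange: n³ - 2n² - 11n + 12 = 0.
Possible rational roots are divisors of 12. Testing n = 4 gives 0, so (n - 4) is a factor.
Divide: n³ - 2n² - 11n + 12 = (n - 4)(n² + 2n - 3).
Factor the quadratic: n = 1 or n = -3.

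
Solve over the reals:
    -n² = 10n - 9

Rearrange to standard form: -n² - 10n + 9 = 0.
Discriminant: (-10)² − 4·(-1)·9 = 136.
Quadratic formula: n = (10 ± √136) / (-2).
So n = -√(34) - 5 ≈ -10.831 or n = -5 + √(34) ≈ 0.831.

n = -10.831 or n = 0.831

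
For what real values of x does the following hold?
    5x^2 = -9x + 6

Rearrange to standard form: 5x^2 + 9x - 6 = 0.
Discriminant: (9)^2 - 4*5*(-6) = 201.
Quadratic formula: x = (-9 +/- sqrt(201)) / 10.
So x = -9/10 + sqrt(201)/10 ~= 0.5177 or x = -sqrt(201)/10 - 9/10 ~= -2.3177.

x = -2.3177 or x = 0.5177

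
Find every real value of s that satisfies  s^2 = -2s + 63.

s = -9 or s = 7

Bring every term to one side: s^2 + 2s - 63 = 0.
Factor: (s + 9)(s - 7) = 0.
So s = -9 or s = 7.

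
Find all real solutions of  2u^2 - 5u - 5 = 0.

u = -0.7656 or u = 3.2656

Discriminant: (-5)^2 - 4*2*(-5) = 65.
Quadratic formula: u = (5 +/- sqrt(65)) / 4.
So u = 5/4 + sqrt(65)/4 ~= 3.2656 or u = 5/4 - sqrt(65)/4 ~= -0.7656.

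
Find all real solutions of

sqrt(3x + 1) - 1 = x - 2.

x = 5

Isolate the radical: sqrt(3x + 1) = x - 1.
Square both sides: 3x + 1 = (x - 1)^2.
Expand and rearrange: x^2 - 5x = 0.
Solving gives x = 5 or x = 0.
Check each candidate in the original equation:
  x = 5: sqrt(16) = 4, while x - 1 = 4 — valid.
  x = 0: sqrt(1) = 1, while x - 1 = -1 — extraneous.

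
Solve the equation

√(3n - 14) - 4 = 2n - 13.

n = 4.75 or n = 5

Isolate the radical: √(3n - 14) = 2n - 9.
Square both sides: 3n - 14 = (2n - 9)².
Expand and rearrange: 4n² - 39n + 95 = 0.
Solving gives n = 5 or n = 4.75.
Check each candidate in the original equation:
  n = 5: √(1) = 1, while 2n - 9 = 1 — valid.
  n = 4.75: √(0.25) = 0.5, while 2n - 9 = 0.5 — valid.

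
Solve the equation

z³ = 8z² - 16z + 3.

z = 0.2087 or z = 3 or z = 4.7913

Rearrange: z³ - 8z² + 16z - 3 = 0.
Possible rational roots are divisors of -3. Testing z = 3 gives 0, so (z - 3) is a factor.
Divide: z³ - 8z² + 16z - 3 = (z - 3)(z² - 5z + 1).
Apply the quadratic formula to z² - 5z + 1 = 0: z = (5 ± √21)/2, i.e. z ≈ 4.7913 or z ≈ 0.2087.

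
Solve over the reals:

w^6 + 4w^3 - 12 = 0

w = -1.8171 or w = 1.2599

Let u = w^3. The equation becomes u^2 + 4u - 12 = 0.
Factor: (u + 6)(u - 2) = 0, so u = -6 or u = 2.
w^3 = -6 gives w = -(6)^(1/3) ~= -1.8171.
w^3 = 2 gives w = (2)^(1/3) ~= 1.2599.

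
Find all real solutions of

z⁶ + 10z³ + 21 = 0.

Let u = z³. The equation becomes u² + 10u + 21 = 0.
Factor: (u + 7)(u + 3) = 0, so u = -7 or u = -3.
z³ = -7 gives z = -∛(7) ≈ -1.9129.
z³ = -3 gives z = -∛(3) ≈ -1.4422.

z = -1.9129 or z = -1.4422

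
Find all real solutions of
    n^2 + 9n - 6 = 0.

n = -9.6235 or n = 0.6235

Discriminant: (9)^2 - 4*1*(-6) = 105.
Quadratic formula: n = (-9 +/- sqrt(105)) / 2.
So n = -9/2 + sqrt(105)/2 ~= 0.6235 or n = -sqrt(105)/2 - 9/2 ~= -9.6235.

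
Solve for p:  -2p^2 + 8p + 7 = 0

Discriminant: (8)^2 - 4*(-2)*7 = 120.
Quadratic formula: p = (-8 +/- sqrt(120)) / (-4).
So p = 2 - sqrt(30)/2 ~= -0.7386 or p = 2 + sqrt(30)/2 ~= 4.7386.

p = -0.7386 or p = 4.7386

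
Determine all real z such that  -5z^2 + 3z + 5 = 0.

Discriminant: (3)^2 - 4*(-5)*5 = 109.
Quadratic formula: z = (-3 +/- sqrt(109)) / (-10).
So z = 3/10 - sqrt(109)/10 ~= -0.744 or z = 3/10 + sqrt(109)/10 ~= 1.344.

z = -0.744 or z = 1.344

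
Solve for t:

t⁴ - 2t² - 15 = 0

Let u = t². The equation becomes u² - 2u - 15 = 0.
Factor: (u + 3)(u - 5) = 0, so u = -3 or u = 5.
t² = -3 < 0 has no real solution.
t² = 5 gives t = ±√(5) ≈ ±2.2361.

t = -2.2361 or t = 2.2361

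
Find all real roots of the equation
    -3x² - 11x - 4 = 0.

x = -3.2573 or x = -0.4093

Discriminant: (-11)² − 4·(-3)·(-4) = 73.
Quadratic formula: x = (11 ± √73) / (-6).
So x = -11/6 - √(73)/6 ≈ -3.2573 or x = -11/6 + √(73)/6 ≈ -0.4093.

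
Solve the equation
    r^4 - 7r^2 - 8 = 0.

Let u = r^2. The equation becomes u^2 - 7u - 8 = 0.
Factor: (u - 8)(u + 1) = 0, so u = 8 or u = -1.
r^2 = 8 gives r = +/-2*sqrt(2) ~= +/-2.8284.
r^2 = -1 < 0 has no real solution.

r = -2.8284 or r = 2.8284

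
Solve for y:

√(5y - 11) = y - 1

Square both sides: 5y - 11 = (y - 1)².
Expand and rearrange: y² - 7y + 12 = 0.
Solving gives y = 4 or y = 3.
Check each candidate in the original equation:
  y = 4: √(9) = 3, while y - 1 = 3 — valid.
  y = 3: √(4) = 2, while y - 1 = 2 — valid.

y = 3 or y = 4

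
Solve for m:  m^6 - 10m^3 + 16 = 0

Let u = m^3. The equation becomes u^2 - 10u + 16 = 0.
Factor: (u - 2)(u - 8) = 0, so u = 2 or u = 8.
m^3 = 2 gives m = (2)^(1/3) ~= 1.2599.
m^3 = 8 gives m = 2.

m = 1.2599 or m = 2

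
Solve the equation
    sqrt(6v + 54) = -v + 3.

v = -3

Square both sides: 6v + 54 = (-v + 3)^2.
Expand and rearrange: v^2 - 12v - 45 = 0.
Solving gives v = 15 or v = -3.
Check each candidate in the original equation:
  v = 15: sqrt(144) = 12, while -v + 3 = -12 — extraneous.
  v = -3: sqrt(36) = 6, while -v + 3 = 6 — valid.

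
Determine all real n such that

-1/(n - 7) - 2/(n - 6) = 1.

n = 3.2679 or n = 6.7321

Multiply both sides by (n - 7)(n - 6):
-(n - 6) - 2(n - 7) = (n - 7)(n - 6).
Expand and collect terms: n^2 - 10n + 22 = 0.
By the quadratic formula, n = (10 +/- sqrt(12)) / 2, so n ~= 6.7321 or n ~= 3.2679.
Neither value makes a denominator zero (n != 7, n != 6), so both are valid.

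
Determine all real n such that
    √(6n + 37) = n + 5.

Square both sides: 6n + 37 = (n + 5)².
Expand and rearrange: n² + 4n - 12 = 0.
Solving gives n = 2 or n = -6.
Check each candidate in the original equation:
  n = 2: √(49) = 7, while n + 5 = 7 — valid.
  n = -6: √(1) = 1, while n + 5 = -1 — extraneous.

n = 2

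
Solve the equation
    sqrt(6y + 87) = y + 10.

y = -1

Square both sides: 6y + 87 = (y + 10)^2.
Expand and rearrange: y^2 + 14y + 13 = 0.
Solving gives y = -1 or y = -13.
Check each candidate in the original equation:
  y = -1: sqrt(81) = 9, while y + 10 = 9 — valid.
  y = -13: sqrt(9) = 3, while y + 10 = -3 — extraneous.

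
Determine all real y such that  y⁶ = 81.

Let u = y³. The equation becomes u² - 81 = 0.
Factor: (u + 9)(u - 9) = 0, so u = -9 or u = 9.
y³ = -9 gives y = -∛(9) ≈ -2.0801.
y³ = 9 gives y = ∛(9) ≈ 2.0801.

y = -2.0801 or y = 2.0801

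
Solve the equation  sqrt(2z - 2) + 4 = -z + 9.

Isolate the radical: sqrt(2z - 2) = -z + 5.
Square both sides: 2z - 2 = (-z + 5)^2.
Expand and rearrange: z^2 - 12z + 27 = 0.
Solving gives z = 9 or z = 3.
Check each candidate in the original equation:
  z = 9: sqrt(16) = 4, while -z + 5 = -4 — extraneous.
  z = 3: sqrt(4) = 2, while -z + 5 = 2 — valid.

z = 3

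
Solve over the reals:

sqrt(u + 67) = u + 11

Square both sides: u + 67 = (u + 11)^2.
Expand and rearrange: u^2 + 21u + 54 = 0.
Solving gives u = -3 or u = -18.
Check each candidate in the original equation:
  u = -3: sqrt(64) = 8, while u + 11 = 8 — valid.
  u = -18: sqrt(49) = 7, while u + 11 = -7 — extraneous.

u = -3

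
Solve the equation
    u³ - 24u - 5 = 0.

u = -4.7913 or u = -0.2087 or u = 5

Possible rational roots are divisors of -5. Testing u = 5 gives 0, so (u - 5) is a factor.
Divide: u³ - 24u - 5 = (u - 5)(u² + 5u + 1).
Apply the quadratic formula to u² + 5u + 1 = 0: u = (-5 ± √21)/2, i.e. u ≈ -0.2087 or u ≈ -4.7913.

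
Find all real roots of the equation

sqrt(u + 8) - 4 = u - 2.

Isolate the radical: sqrt(u + 8) = u + 2.
Square both sides: u + 8 = (u + 2)^2.
Expand and rearrange: u^2 + 3u - 4 = 0.
Solving gives u = 1 or u = -4.
Check each candidate in the original equation:
  u = 1: sqrt(9) = 3, while u + 2 = 3 — valid.
  u = -4: sqrt(4) = 2, while u + 2 = -2 — extraneous.

u = 1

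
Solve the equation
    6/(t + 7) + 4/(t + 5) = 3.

Multiply both sides by (t + 7)(t + 5):
6(t + 5) + 4(t + 7) = 3(t + 7)(t + 5).
Expand and collect terms: 3t² + 26t + 47 = 0.
By the quadratic formula, t = (-26 ± √112) / 6, so t ≈ -2.5695 or t ≈ -6.0972.
Neither value makes a denominator zero (t ≠ -7, t ≠ -5), so both are valid.

t = -6.0972 or t = -2.5695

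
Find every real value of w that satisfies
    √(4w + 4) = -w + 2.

Square both sides: 4w + 4 = (-w + 2)².
Expand and rearrange: w² - 8w = 0.
Solving gives w = 8 or w = 0.
Check each candidate in the original equation:
  w = 8: √(36) = 6, while -w + 2 = -6 — extraneous.
  w = 0: √(4) = 2, while -w + 2 = 2 — valid.

w = 0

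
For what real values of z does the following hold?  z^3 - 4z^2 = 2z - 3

Rearrange: z^3 - 4z^2 - 2z + 3 = 0.
Possible rational roots are divisors of 3. Testing z = -1 gives 0, so (z + 1) is a factor.
Divide: z^3 - 4z^2 - 2z + 3 = (z + 1)(z^2 - 5z + 3).
Apply the quadratic formula to z^2 - 5z + 3 = 0: z = (5 +/- sqrt(13))/2, i.e. z ~= 4.3028 or z ~= 0.6972.

z = -1 or z = 0.6972 or z = 4.3028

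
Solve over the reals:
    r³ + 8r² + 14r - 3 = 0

Possible rational roots are divisors of -3. Testing r = -3 gives 0, so (r + 3) is a factor.
Divide: r³ + 8r² + 14r - 3 = (r + 3)(r² + 5r - 1).
Apply the quadratic formula to r² + 5r - 1 = 0: r = (-5 ± √29)/2, i.e. r ≈ 0.1926 or r ≈ -5.1926.

r = -5.1926 or r = -3 or r = 0.1926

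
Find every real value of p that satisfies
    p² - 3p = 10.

p = -2 or p = 5

Bring every term to one side: p² - 3p - 10 = 0.
Factor: (p + 2)(p - 5) = 0.
So p = -2 or p = 5.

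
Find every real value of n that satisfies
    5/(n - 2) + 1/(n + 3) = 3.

Multiply both sides by (n - 2)(n + 3):
5(n + 3) + (n - 2) = 3(n - 2)(n + 3).
Expand and collect terms: 3n² - 3n - 31 = 0.
By the quadratic formula, n = (3 ± √381) / 6, so n ≈ 3.7532 or n ≈ -2.7532.
Neither value makes a denominator zero (n ≠ 2, n ≠ -3), so both are valid.

n = -2.7532 or n = 3.7532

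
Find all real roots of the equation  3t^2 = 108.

Bring every term to one side: 3t^2 - 108 = 0.
Factor: 3(t - 6)(t + 6) = 0.
So t = 6 or t = -6.

t = -6 or t = 6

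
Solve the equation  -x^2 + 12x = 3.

x = 0.2554 or x = 11.7446

Rearrange to standard form: -x^2 + 12x - 3 = 0.
Discriminant: (12)^2 - 4*(-1)*(-3) = 132.
Quadratic formula: x = (-12 +/- sqrt(132)) / (-2).
So x = 6 - sqrt(33) ~= 0.2554 or x = sqrt(33) + 6 ~= 11.7446.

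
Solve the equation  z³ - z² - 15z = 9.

z = -3 or z = -0.6458 or z = 4.6458

Rearrange: z³ - z² - 15z - 9 = 0.
Possible rational roots are divisors of -9. Testing z = -3 gives 0, so (z + 3) is a factor.
Divide: z³ - z² - 15z - 9 = (z + 3)(z² - 4z - 3).
Apply the quadratic formula to z² - 4z - 3 = 0: z = (4 ± √28)/2, i.e. z ≈ 4.6458 or z ≈ -0.6458.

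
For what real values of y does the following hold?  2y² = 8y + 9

Rearrange to standard form: 2y² - 8y - 9 = 0.
Discriminant: (-8)² − 4·2·(-9) = 136.
Quadratic formula: y = (8 ± √136) / 4.
So y = 2 + √(34)/2 ≈ 4.9155 or y = 2 - √(34)/2 ≈ -0.9155.

y = -0.9155 or y = 4.9155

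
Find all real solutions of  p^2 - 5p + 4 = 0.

Factor: (p - 4)(p - 1) = 0.
So p = 4 or p = 1.

p = 1 or p = 4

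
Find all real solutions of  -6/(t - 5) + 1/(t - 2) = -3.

Multiply both sides by (t - 5)(t - 2):
-6(t - 2) + (t - 5) = -3(t - 5)(t - 2).
Expand and collect terms: -3t^2 + 26t - 37 = 0.
By the quadratic formula, t = (-26 +/- sqrt(232)) / -6, so t ~= 1.7947 or t ~= 6.8719.
Neither value makes a denominator zero (t != 5, t != 2), so both are valid.

t = 1.7947 or t = 6.8719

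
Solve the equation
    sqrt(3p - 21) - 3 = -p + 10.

p = 10

Isolate the radical: sqrt(3p - 21) = -p + 13.
Square both sides: 3p - 21 = (-p + 13)^2.
Expand and rearrange: p^2 - 29p + 190 = 0.
Solving gives p = 19 or p = 10.
Check each candidate in the original equation:
  p = 19: sqrt(36) = 6, while -p + 13 = -6 — extraneous.
  p = 10: sqrt(9) = 3, while -p + 13 = 3 — valid.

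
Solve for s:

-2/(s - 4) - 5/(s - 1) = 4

Multiply both sides by (s - 4)(s - 1):
-2(s - 1) - 5(s - 4) = 4(s - 4)(s - 1).
Expand and collect terms: 4s² - 13s - 6 = 0.
By the quadratic formula, s = (13 ± √265) / 8, so s ≈ 3.6599 or s ≈ -0.4099.
Neither value makes a denominator zero (s ≠ 4, s ≠ 1), so both are valid.

s = -0.4099 or s = 3.6599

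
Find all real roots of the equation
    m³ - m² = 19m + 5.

m = -3.7321 or m = -0.2679 or m = 5

Rearrange: m³ - m² - 19m - 5 = 0.
Possible rational roots are divisors of -5. Testing m = 5 gives 0, so (m - 5) is a factor.
Divide: m³ - m² - 19m - 5 = (m - 5)(m² + 4m + 1).
Apply the quadratic formula to m² + 4m + 1 = 0: m = (-4 ± √12)/2, i.e. m ≈ -0.2679 or m ≈ -3.7321.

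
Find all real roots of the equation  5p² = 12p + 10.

p = -0.6547 or p = 3.0547

Rearrange to standard form: 5p² - 12p - 10 = 0.
Discriminant: (-12)² − 4·5·(-10) = 344.
Quadratic formula: p = (12 ± √344) / 10.
So p = 6/5 + √(86)/5 ≈ 3.0547 or p = 6/5 - √(86)/5 ≈ -0.6547.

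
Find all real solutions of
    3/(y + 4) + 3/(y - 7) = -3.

y = -5.0902 or y = 6.0902

Multiply both sides by (y + 4)(y - 7):
3(y - 7) + 3(y + 4) = -3(y + 4)(y - 7).
Expand and collect terms: -3y² + 3y + 93 = 0.
By the quadratic formula, y = (-3 ± √1125) / -6, so y ≈ -5.0902 or y ≈ 6.0902.
Neither value makes a denominator zero (y ≠ -4, y ≠ 7), so both are valid.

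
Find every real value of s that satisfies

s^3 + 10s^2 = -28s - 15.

Rearrange: s^3 + 10s^2 + 28s + 15 = 0.
Possible rational roots are divisors of 15. Testing s = -5 gives 0, so (s + 5) is a factor.
Divide: s^3 + 10s^2 + 28s + 15 = (s + 5)(s^2 + 5s + 3).
Apply the quadratic formula to s^2 + 5s + 3 = 0: s = (-5 +/- sqrt(13))/2, i.e. s ~= -0.6972 or s ~= -4.3028.

s = -5 or s = -4.3028 or s = -0.6972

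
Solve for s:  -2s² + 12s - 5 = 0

s = 0.4505 or s = 5.5495

Discriminant: (12)² − 4·(-2)·(-5) = 104.
Quadratic formula: s = (-12 ± √104) / (-4).
So s = 3 - √(26)/2 ≈ 0.4505 or s = √(26)/2 + 3 ≈ 5.5495.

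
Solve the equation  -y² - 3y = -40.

Bring every term to one side: -y² - 3y + 40 = 0.
Factor: -1(y + 8)(y - 5) = 0.
So y = -8 or y = 5.

y = -8 or y = 5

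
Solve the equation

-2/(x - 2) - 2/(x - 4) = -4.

Multiply both sides by (x - 2)(x - 4):
-2(x - 4) - 2(x - 2) = -4(x - 2)(x - 4).
Expand and collect terms: -4x^2 + 28x - 44 = 0.
By the quadratic formula, x = (-28 +/- sqrt(80)) / -8, so x ~= 2.382 or x ~= 4.618.
Neither value makes a denominator zero (x != 2, x != 4), so both are valid.

x = 2.382 or x = 4.618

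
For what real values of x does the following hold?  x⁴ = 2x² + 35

x = -2.6458 or x = 2.6458

Let u = x². The equation becomes u² - 2u - 35 = 0.
Factor: (u - 7)(u + 5) = 0, so u = 7 or u = -5.
x² = 7 gives x = ±√(7) ≈ ±2.6458.
x² = -5 < 0 has no real solution.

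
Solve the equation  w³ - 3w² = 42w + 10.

Rearrange: w³ - 3w² - 42w - 10 = 0.
Possible rational roots are divisors of -10. Testing w = -5 gives 0, so (w + 5) is a factor.
Divide: w³ - 3w² - 42w - 10 = (w + 5)(w² - 8w - 2).
Apply the quadratic formula to w² - 8w - 2 = 0: w = (8 ± √72)/2, i.e. w ≈ 8.2426 or w ≈ -0.2426.

w = -5 or w = -0.2426 or w = 8.2426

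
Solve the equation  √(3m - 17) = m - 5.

Square both sides: 3m - 17 = (m - 5)².
Expand and rearrange: m² - 13m + 42 = 0.
Solving gives m = 7 or m = 6.
Check each candidate in the original equation:
  m = 7: √(4) = 2, while m - 5 = 2 — valid.
  m = 6: √(1) = 1, while m - 5 = 1 — valid.

m = 6 or m = 7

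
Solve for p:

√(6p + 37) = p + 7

Square both sides: 6p + 37 = (p + 7)².
Expand and rearrange: p² + 8p + 12 = 0.
Solving gives p = -2 or p = -6.
Check each candidate in the original equation:
  p = -2: √(25) = 5, while p + 7 = 5 — valid.
  p = -6: √(1) = 1, while p + 7 = 1 — valid.

p = -6 or p = -2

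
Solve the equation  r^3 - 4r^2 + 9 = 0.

Possible rational roots are divisors of 9. Testing r = 3 gives 0, so (r - 3) is a factor.
Divide: r^3 - 4r^2 + 9 = (r - 3)(r^2 - r - 3).
Apply the quadratic formula to r^2 - r - 3 = 0: r = (1 +/- sqrt(13))/2, i.e. r ~= 2.3028 or r ~= -1.3028.

r = -1.3028 or r = 2.3028 or r = 3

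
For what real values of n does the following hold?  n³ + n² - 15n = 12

n = -4 or n = -0.7913 or n = 3.7913

Rearrange: n³ + n² - 15n - 12 = 0.
Possible rational roots are divisors of -12. Testing n = -4 gives 0, so (n + 4) is a factor.
Divide: n³ + n² - 15n - 12 = (n + 4)(n² - 3n - 3).
Apply the quadratic formula to n² - 3n - 3 = 0: n = (3 ± √21)/2, i.e. n ≈ 3.7913 or n ≈ -0.7913.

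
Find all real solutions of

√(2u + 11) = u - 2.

u = 7

Square both sides: 2u + 11 = (u - 2)².
Expand and rearrange: u² - 6u - 7 = 0.
Solving gives u = 7 or u = -1.
Check each candidate in the original equation:
  u = 7: √(25) = 5, while u - 2 = 5 — valid.
  u = -1: √(9) = 3, while u - 2 = -3 — extraneous.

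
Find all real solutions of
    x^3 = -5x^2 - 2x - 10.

Rearrange: x^3 + 5x^2 + 2x + 10 = 0.
Possible rational roots are divisors of 10. Testing x = -5 gives 0, so (x + 5) is a factor.
Divide: x^3 + 5x^2 + 2x + 10 = (x + 5)(x^2 + 2).
The quadratic x^2 + 2 has discriminant -8 < 0, so no further real roots.

x = -5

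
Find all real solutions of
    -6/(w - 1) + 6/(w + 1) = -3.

w = -2.2361 or w = 2.2361

Multiply both sides by (w - 1)(w + 1):
-6(w + 1) + 6(w - 1) = -3(w - 1)(w + 1).
Expand and collect terms: -3w^2 + 15 = 0.
By the quadratic formula, w = (0 +/- sqrt(180)) / -6, so w ~= -2.2361 or w ~= 2.2361.
Neither value makes a denominator zero (w != 1, w != -1), so both are valid.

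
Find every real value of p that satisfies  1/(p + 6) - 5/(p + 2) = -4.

p = -6.1926 or p = -0.8074

Multiply both sides by (p + 6)(p + 2):
(p + 2) - 5(p + 6) = -4(p + 6)(p + 2).
Expand and collect terms: -4p^2 - 28p - 20 = 0.
By the quadratic formula, p = (28 +/- sqrt(464)) / -8, so p ~= -6.1926 or p ~= -0.8074.
Neither value makes a denominator zero (p != -6, p != -2), so both are valid.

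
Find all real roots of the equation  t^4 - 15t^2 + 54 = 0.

Let u = t^2. The equation becomes u^2 - 15u + 54 = 0.
Factor: (u - 9)(u - 6) = 0, so u = 9 or u = 6.
t^2 = 9 gives t = +/-3.
t^2 = 6 gives t = +/-sqrt(6) ~= +/-2.4495.

t = -3 or t = -2.4495 or t = 2.4495 or t = 3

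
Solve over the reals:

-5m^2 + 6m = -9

Rearrange to standard form: -5m^2 + 6m + 9 = 0.
Discriminant: (6)^2 - 4*(-5)*9 = 216.
Quadratic formula: m = (-6 +/- sqrt(216)) / (-10).
So m = 3/5 - 3*sqrt(6)/5 ~= -0.8697 or m = 3/5 + 3*sqrt(6)/5 ~= 2.0697.

m = -0.8697 or m = 2.0697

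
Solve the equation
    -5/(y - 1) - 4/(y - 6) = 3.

Multiply both sides by (y - 1)(y - 6):
-5(y - 6) - 4(y - 1) = 3(y - 1)(y - 6).
Expand and collect terms: 3y² - 12y - 16 = 0.
By the quadratic formula, y = (12 ± √336) / 6, so y ≈ 5.0551 or y ≈ -1.0551.
Neither value makes a denominator zero (y ≠ 1, y ≠ 6), so both are valid.

y = -1.0551 or y = 5.0551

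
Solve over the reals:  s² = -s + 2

Bring every term to one side: s² + s - 2 = 0.
Factor: (s + 2)(s - 1) = 0.
So s = -2 or s = 1.

s = -2 or s = 1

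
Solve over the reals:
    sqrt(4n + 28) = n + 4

Square both sides: 4n + 28 = (n + 4)^2.
Expand and rearrange: n^2 + 4n - 12 = 0.
Solving gives n = 2 or n = -6.
Check each candidate in the original equation:
  n = 2: sqrt(36) = 6, while n + 4 = 6 — valid.
  n = -6: sqrt(4) = 2, while n + 4 = -2 — extraneous.

n = 2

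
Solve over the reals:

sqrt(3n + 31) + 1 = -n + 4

Isolate the radical: sqrt(3n + 31) = -n + 3.
Square both sides: 3n + 31 = (-n + 3)^2.
Expand and rearrange: n^2 - 9n - 22 = 0.
Solving gives n = 11 or n = -2.
Check each candidate in the original equation:
  n = 11: sqrt(64) = 8, while -n + 3 = -8 — extraneous.
  n = -2: sqrt(25) = 5, while -n + 3 = 5 — valid.

n = -2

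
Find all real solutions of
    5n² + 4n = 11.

n = -1.9362 or n = 1.1362

Rearrange to standard form: 5n² + 4n - 11 = 0.
Discriminant: (4)² − 4·5·(-11) = 236.
Quadratic formula: n = (-4 ± √236) / 10.
So n = -2/5 + √(59)/5 ≈ 1.1362 or n = -√(59)/5 - 2/5 ≈ -1.9362.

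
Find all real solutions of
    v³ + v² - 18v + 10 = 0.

Possible rational roots are divisors of 10. Testing v = -5 gives 0, so (v + 5) is a factor.
Divide: v³ + v² - 18v + 10 = (v + 5)(v² - 4v + 2).
Apply the quadratic formula to v² - 4v + 2 = 0: v = (4 ± √8)/2, i.e. v ≈ 3.4142 or v ≈ 0.5858.

v = -5 or v = 0.5858 or v = 3.4142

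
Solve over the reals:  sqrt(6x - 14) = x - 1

Square both sides: 6x - 14 = (x - 1)^2.
Expand and rearrange: x^2 - 8x + 15 = 0.
Solving gives x = 5 or x = 3.
Check each candidate in the original equation:
  x = 5: sqrt(16) = 4, while x - 1 = 4 — valid.
  x = 3: sqrt(4) = 2, while x - 1 = 2 — valid.

x = 3 or x = 5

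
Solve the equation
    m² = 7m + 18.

Bring every term to one side: m² - 7m - 18 = 0.
Factor: (m + 2)(m - 9) = 0.
So m = -2 or m = 9.

m = -2 or m = 9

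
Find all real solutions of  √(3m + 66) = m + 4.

Square both sides: 3m + 66 = (m + 4)².
Expand and rearrange: m² + 5m - 50 = 0.
Solving gives m = 5 or m = -10.
Check each candidate in the original equation:
  m = 5: √(81) = 9, while m + 4 = 9 — valid.
  m = -10: √(36) = 6, while m + 4 = -6 — extraneous.

m = 5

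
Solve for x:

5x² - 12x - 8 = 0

Discriminant: (-12)² − 4·5·(-8) = 304.
Quadratic formula: x = (12 ± √304) / 10.
So x = 6/5 + 2·√(19)/5 ≈ 2.9436 or x = 6/5 - 2·√(19)/5 ≈ -0.5436.

x = -0.5436 or x = 2.9436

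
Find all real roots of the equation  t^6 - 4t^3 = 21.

t = -1.4422 or t = 1.9129

Let u = t^3. The equation becomes u^2 - 4u - 21 = 0.
Factor: (u - 7)(u + 3) = 0, so u = 7 or u = -3.
t^3 = 7 gives t = (7)^(1/3) ~= 1.9129.
t^3 = -3 gives t = -(3)^(1/3) ~= -1.4422.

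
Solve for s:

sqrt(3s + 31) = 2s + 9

s = -2

Square both sides: 3s + 31 = (2s + 9)^2.
Expand and rearrange: 4s^2 + 33s + 50 = 0.
Solving gives s = -2 or s = -6.25.
Check each candidate in the original equation:
  s = -2: sqrt(25) = 5, while 2s + 9 = 5 — valid.
  s = -6.25: sqrt(12.25) = 3.5, while 2s + 9 = -3.5 — extraneous.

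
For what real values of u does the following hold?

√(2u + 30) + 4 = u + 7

u = 3

Isolate the radical: √(2u + 30) = u + 3.
Square both sides: 2u + 30 = (u + 3)².
Expand and rearrange: u² + 4u - 21 = 0.
Solving gives u = 3 or u = -7.
Check each candidate in the original equation:
  u = 3: √(36) = 6, while u + 3 = 6 — valid.
  u = -7: √(16) = 4, while u + 3 = -4 — extraneous.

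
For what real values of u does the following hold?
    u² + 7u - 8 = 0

Factor: (u - 1)(u + 8) = 0.
So u = 1 or u = -8.

u = -8 or u = 1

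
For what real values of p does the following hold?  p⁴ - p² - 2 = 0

p = -1.4142 or p = 1.4142

Let u = p². The equation becomes u² - u - 2 = 0.
Factor: (u + 1)(u - 2) = 0, so u = -1 or u = 2.
p² = -1 < 0 has no real solution.
p² = 2 gives p = ±√(2) ≈ ±1.4142.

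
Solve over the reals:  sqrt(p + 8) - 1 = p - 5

p = 8

Isolate the radical: sqrt(p + 8) = p - 4.
Square both sides: p + 8 = (p - 4)^2.
Expand and rearrange: p^2 - 9p + 8 = 0.
Solving gives p = 8 or p = 1.
Check each candidate in the original equation:
  p = 8: sqrt(16) = 4, while p - 4 = 4 — valid.
  p = 1: sqrt(9) = 3, while p - 4 = -3 — extraneous.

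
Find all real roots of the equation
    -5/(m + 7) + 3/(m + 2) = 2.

m = -9.062 or m = -0.938

Multiply both sides by (m + 7)(m + 2):
-5(m + 2) + 3(m + 7) = 2(m + 7)(m + 2).
Expand and collect terms: 2m^2 + 20m + 17 = 0.
By the quadratic formula, m = (-20 +/- sqrt(264)) / 4, so m ~= -0.938 or m ~= -9.062.
Neither value makes a denominator zero (m != -7, m != -2), so both are valid.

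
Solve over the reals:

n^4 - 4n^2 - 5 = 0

n = -2.2361 or n = 2.2361

Let u = n^2. The equation becomes u^2 - 4u - 5 = 0.
Factor: (u - 5)(u + 1) = 0, so u = 5 or u = -1.
n^2 = 5 gives n = +/-sqrt(5) ~= +/-2.2361.
n^2 = -1 < 0 has no real solution.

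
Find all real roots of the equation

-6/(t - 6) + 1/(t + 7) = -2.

t = -7.4086 or t = 8.9086

Multiply both sides by (t - 6)(t + 7):
-6(t + 7) + (t - 6) = -2(t - 6)(t + 7).
Expand and collect terms: -2t^2 + 3t + 132 = 0.
By the quadratic formula, t = (-3 +/- sqrt(1065)) / -4, so t ~= -7.4086 or t ~= 8.9086.
Neither value makes a denominator zero (t != 6, t != -7), so both are valid.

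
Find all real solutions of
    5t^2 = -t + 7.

Rearrange to standard form: 5t^2 + t - 7 = 0.
Discriminant: (1)^2 - 4*5*(-7) = 141.
Quadratic formula: t = (-1 +/- sqrt(141)) / 10.
So t = -1/10 + sqrt(141)/10 ~= 1.0874 or t = -sqrt(141)/10 - 1/10 ~= -1.2874.

t = -1.2874 or t = 1.0874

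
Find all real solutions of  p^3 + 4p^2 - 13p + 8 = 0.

Possible rational roots are divisors of 8. Testing p = 1 gives 0, so (p - 1) is a factor.
Divide: p^3 + 4p^2 - 13p + 8 = (p - 1)(p^2 + 5p - 8).
Apply the quadratic formula to p^2 + 5p - 8 = 0: p = (-5 +/- sqrt(57))/2, i.e. p ~= 1.2749 or p ~= -6.2749.

p = -6.2749 or p = 1 or p = 1.2749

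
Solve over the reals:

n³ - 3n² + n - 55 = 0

n = 5

Possible rational roots are divisors of -55. Testing n = 5 gives 0, so (n - 5) is a factor.
Divide: n³ - 3n² + n - 55 = (n - 5)(n² + 2n + 11).
The quadratic n² + 2n + 11 has discriminant -40 < 0, so no further real roots.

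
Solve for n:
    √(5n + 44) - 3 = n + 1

n = 4

Isolate the radical: √(5n + 44) = n + 4.
Square both sides: 5n + 44 = (n + 4)².
Expand and rearrange: n² + 3n - 28 = 0.
Solving gives n = 4 or n = -7.
Check each candidate in the original equation:
  n = 4: √(64) = 8, while n + 4 = 8 — valid.
  n = -7: √(9) = 3, while n + 4 = -3 — extraneous.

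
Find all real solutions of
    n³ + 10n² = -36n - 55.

n = -5

Rearrange: n³ + 10n² + 36n + 55 = 0.
Possible rational roots are divisors of 55. Testing n = -5 gives 0, so (n + 5) is a factor.
Divide: n³ + 10n² + 36n + 55 = (n + 5)(n² + 5n + 11).
The quadratic n² + 5n + 11 has discriminant -19 < 0, so no further real roots.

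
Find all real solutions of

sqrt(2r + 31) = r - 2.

Square both sides: 2r + 31 = (r - 2)^2.
Expand and rearrange: r^2 - 6r - 27 = 0.
Solving gives r = 9 or r = -3.
Check each candidate in the original equation:
  r = 9: sqrt(49) = 7, while r - 2 = 7 — valid.
  r = -3: sqrt(25) = 5, while r - 2 = -5 — extraneous.

r = 9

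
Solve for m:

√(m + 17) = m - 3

Square both sides: m + 17 = (m - 3)².
Expand and rearrange: m² - 7m - 8 = 0.
Solving gives m = 8 or m = -1.
Check each candidate in the original equation:
  m = 8: √(25) = 5, while m - 3 = 5 — valid.
  m = -1: √(16) = 4, while m - 3 = -4 — extraneous.

m = 8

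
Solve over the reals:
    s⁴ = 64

Let u = s². The equation becomes u² - 64 = 0.
Factor: (u + 8)(u - 8) = 0, so u = -8 or u = 8.
s² = -8 < 0 has no real solution.
s² = 8 gives s = ±2·√(2) ≈ ±2.8284.

s = -2.8284 or s = 2.8284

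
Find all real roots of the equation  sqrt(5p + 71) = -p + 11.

Square both sides: 5p + 71 = (-p + 11)^2.
Expand and rearrange: p^2 - 27p + 50 = 0.
Solving gives p = 25 or p = 2.
Check each candidate in the original equation:
  p = 25: sqrt(196) = 14, while -p + 11 = -14 — extraneous.
  p = 2: sqrt(81) = 9, while -p + 11 = 9 — valid.

p = 2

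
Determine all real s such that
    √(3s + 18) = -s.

s = -3

Square both sides: 3s + 18 = (-s)².
Expand and rearrange: s² - 3s - 18 = 0.
Solving gives s = 6 or s = -3.
Check each candidate in the original equation:
  s = 6: √(36) = 6, while -s = -6 — extraneous.
  s = -3: √(9) = 3, while -s = 3 — valid.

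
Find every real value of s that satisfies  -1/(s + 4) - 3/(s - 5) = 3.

s = -4.3731 or s = 4.0398

Multiply both sides by (s + 4)(s - 5):
-(s - 5) - 3(s + 4) = 3(s + 4)(s - 5).
Expand and collect terms: 3s^2 + s - 53 = 0.
By the quadratic formula, s = (-1 +/- sqrt(637)) / 6, so s ~= 4.0398 or s ~= -4.3731.
Neither value makes a denominator zero (s != -4, s != 5), so both are valid.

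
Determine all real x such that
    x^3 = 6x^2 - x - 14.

x = -1.3166 or x = 2 or x = 5.3166

Rearrange: x^3 - 6x^2 + x + 14 = 0.
Possible rational roots are divisors of 14. Testing x = 2 gives 0, so (x - 2) is a factor.
Divide: x^3 - 6x^2 + x + 14 = (x - 2)(x^2 - 4x - 7).
Apply the quadratic formula to x^2 - 4x - 7 = 0: x = (4 +/- sqrt(44))/2, i.e. x ~= 5.3166 or x ~= -1.3166.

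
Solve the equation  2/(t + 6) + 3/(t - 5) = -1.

t = -8.5678 or t = 2.5678

Multiply both sides by (t + 6)(t - 5):
2(t - 5) + 3(t + 6) = -(t + 6)(t - 5).
Expand and collect terms: -t^2 - 6t + 22 = 0.
By the quadratic formula, t = (6 +/- sqrt(124)) / -2, so t ~= -8.5678 or t ~= 2.5678.
Neither value makes a denominator zero (t != -6, t != 5), so both are valid.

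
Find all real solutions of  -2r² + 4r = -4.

r = -0.7321 or r = 2.7321

Rearrange to standard form: -2r² + 4r + 4 = 0.
Discriminant: (4)² − 4·(-2)·4 = 48.
Quadratic formula: r = (-4 ± √48) / (-4).
So r = 1 - √(3) ≈ -0.7321 or r = 1 + √(3) ≈ 2.7321.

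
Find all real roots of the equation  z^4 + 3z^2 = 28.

z = -2 or z = 2

Let u = z^2. The equation becomes u^2 + 3u - 28 = 0.
Factor: (u + 7)(u - 4) = 0, so u = -7 or u = 4.
z^2 = -7 < 0 has no real solution.
z^2 = 4 gives z = +/-2.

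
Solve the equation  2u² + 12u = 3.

Rearrange to standard form: 2u² + 12u - 3 = 0.
Discriminant: (12)² − 4·2·(-3) = 168.
Quadratic formula: u = (-12 ± √168) / 4.
So u = -3 + √(42)/2 ≈ 0.2404 or u = -√(42)/2 - 3 ≈ -6.2404.

u = -6.2404 or u = 0.2404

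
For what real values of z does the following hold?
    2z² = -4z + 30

Bring every term to one side: 2z² + 4z - 30 = 0.
Factor: 2(z - 3)(z + 5) = 0.
So z = 3 or z = -5.

z = -5 or z = 3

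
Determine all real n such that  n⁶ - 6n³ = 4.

Let u = n³. The equation becomes u² - 6u - 4 = 0.
By the quadratic formula, u = 3 + √(13) or u = 3 - √(13).
n³ = 3 + √(13) gives n = ∛(3 + √(13)) ≈ 1.8763.
n³ = 3 - √(13) gives n = -∛(-3 + √(13)) ≈ -0.846.

n = -0.846 or n = 1.8763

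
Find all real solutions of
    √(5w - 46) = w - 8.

Square both sides: 5w - 46 = (w - 8)².
Expand and rearrange: w² - 21w + 110 = 0.
Solving gives w = 11 or w = 10.
Check each candidate in the original equation:
  w = 11: √(9) = 3, while w - 8 = 3 — valid.
  w = 10: √(4) = 2, while w - 8 = 2 — valid.

w = 10 or w = 11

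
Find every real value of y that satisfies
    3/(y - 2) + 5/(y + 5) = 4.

y = -3.8912 or y = 2.8912

Multiply both sides by (y - 2)(y + 5):
3(y + 5) + 5(y - 2) = 4(y - 2)(y + 5).
Expand and collect terms: 4y² + 4y - 45 = 0.
By the quadratic formula, y = (-4 ± √736) / 8, so y ≈ 2.8912 or y ≈ -3.8912.
Neither value makes a denominator zero (y ≠ 2, y ≠ -5), so both are valid.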